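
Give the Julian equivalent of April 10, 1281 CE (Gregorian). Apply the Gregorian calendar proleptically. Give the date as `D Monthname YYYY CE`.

For dates in this range the Gregorian date is 7 days ahead of the Julian.
10 April 1281 Gregorian − 7 days → 3 April 1281 Julian.

3 April 1281 CE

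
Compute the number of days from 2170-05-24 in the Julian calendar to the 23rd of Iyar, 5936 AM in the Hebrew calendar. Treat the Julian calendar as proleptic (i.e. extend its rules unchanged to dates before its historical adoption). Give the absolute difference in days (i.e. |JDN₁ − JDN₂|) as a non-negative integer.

2187

JDN of the first date = 2513794.
JDN of the second date = 2515981.
|2515981 − 2513794| = 2187.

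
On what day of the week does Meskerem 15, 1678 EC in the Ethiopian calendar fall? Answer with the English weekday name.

Saturday

This is JDN 2336759 (22 September 1685 Gregorian).
2336759 ≡ 5 (mod 7); counting from Monday = 0 gives Saturday.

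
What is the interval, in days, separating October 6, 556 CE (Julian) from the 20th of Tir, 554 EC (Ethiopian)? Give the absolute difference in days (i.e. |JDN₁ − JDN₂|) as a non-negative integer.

1927

First date → JDN 1924416; second date → JDN 1926343.
The interval is |1924416 − 1926343| = 1927 days.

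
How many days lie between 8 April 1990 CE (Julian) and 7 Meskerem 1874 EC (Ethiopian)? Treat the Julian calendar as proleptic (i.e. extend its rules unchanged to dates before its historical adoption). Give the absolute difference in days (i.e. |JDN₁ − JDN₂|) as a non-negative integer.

JDN of the first date = 2448003.
JDN of the second date = 2408340.
|2408340 − 2448003| = 39663.

39663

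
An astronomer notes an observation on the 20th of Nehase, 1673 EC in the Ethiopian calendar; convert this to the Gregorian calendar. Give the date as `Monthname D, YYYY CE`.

Both dates share Julian Day Number 2335268; in the Gregorian calendar that is 23 August 1681 CE.

August 23, 1681 CE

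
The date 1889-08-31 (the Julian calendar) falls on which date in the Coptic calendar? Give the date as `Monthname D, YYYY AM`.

Both dates share Julian Day Number 2411258; in the Coptic calendar that is 3 Thout 1606 AM.

Thout 3, 1606 AM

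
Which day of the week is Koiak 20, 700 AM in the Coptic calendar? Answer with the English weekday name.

Equivalently 22 December 983 Gregorian, JDN 2080449.
JDN 2080449 mod 7 = 0, and JDN 0 was a Monday, so this is a Monday.

Monday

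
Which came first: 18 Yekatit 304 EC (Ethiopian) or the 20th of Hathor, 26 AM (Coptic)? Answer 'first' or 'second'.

First date → JDN 1835059; second date → JDN 1834240.
JDN 1834240 < JDN 1835059, so the second date is earlier.

second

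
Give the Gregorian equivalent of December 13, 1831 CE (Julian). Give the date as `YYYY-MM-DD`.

1831-12-25

At this point the Julian calendar is 12 days behind the Gregorian.
13 December 1831 Julian + 12 days → 25 December 1831 Gregorian.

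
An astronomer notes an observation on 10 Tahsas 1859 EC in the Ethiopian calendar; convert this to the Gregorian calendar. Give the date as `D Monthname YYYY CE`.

18 December 1866 CE

Both dates share Julian Day Number 2402954; in the Gregorian calendar that is 18 December 1866 CE.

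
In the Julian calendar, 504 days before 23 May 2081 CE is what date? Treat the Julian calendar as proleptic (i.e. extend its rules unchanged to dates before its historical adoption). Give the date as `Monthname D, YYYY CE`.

January 5, 2080 CE

JDN of 23 May 2081 CE = 2481286.
2481286 − 504 = 2480782.
JDN 2480782 in the Julian calendar is January 5, 2080 CE.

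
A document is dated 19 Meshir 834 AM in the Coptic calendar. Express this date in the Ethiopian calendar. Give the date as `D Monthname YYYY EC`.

19 Yekatit 1110 EC

Julian Day Number of the source date = 2129451.
Converting JDN 2129451 to the Ethiopian calendar gives 19 Yekatit 1110 EC.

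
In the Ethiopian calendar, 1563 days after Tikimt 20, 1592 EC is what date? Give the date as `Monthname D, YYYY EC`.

JDN of Tikimt 20, 1592 EC = 2305383.
2305383 + 1563 = 2306946.
JDN 2306946 in the Ethiopian calendar is Yekatit 2, 1596 EC.

Yekatit 2, 1596 EC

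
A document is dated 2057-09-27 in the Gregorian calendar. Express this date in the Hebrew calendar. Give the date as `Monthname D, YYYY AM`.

Both dates share Julian Day Number 2472634; in the Hebrew calendar that is 28 Elul 5817 AM.

Elul 28, 5817 AM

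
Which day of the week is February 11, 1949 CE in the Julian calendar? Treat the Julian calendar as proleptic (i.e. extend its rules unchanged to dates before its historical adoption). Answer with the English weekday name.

In the Gregorian calendar this is 24 February 1949 (JDN 2432972).
2432972 ≡ 3 (mod 7); counting from Monday = 0 gives Thursday.

Thursday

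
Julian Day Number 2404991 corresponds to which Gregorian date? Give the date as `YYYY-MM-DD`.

1872-07-16

JDN 2451545 is 1 Jan 2000; 2404991 is −46554 days from there.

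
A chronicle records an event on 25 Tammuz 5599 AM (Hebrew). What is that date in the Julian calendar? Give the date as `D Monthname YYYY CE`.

25 June 1839 CE

Both dates share Julian Day Number 2392928; in the Julian calendar that is 25 June 1839 CE.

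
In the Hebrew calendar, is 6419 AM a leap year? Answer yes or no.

Hebrew year 6419 is year 16 of its 19-year Metonic cycle; leap years are at positions 3, 6, 8, 11, 14, 17, 19, so it is a common year (12 months).

no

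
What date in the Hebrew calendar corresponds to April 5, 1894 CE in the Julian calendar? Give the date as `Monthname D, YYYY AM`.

The source date corresponds to 17 April 1894 in the Gregorian calendar (JDN 2412936).
That day falls on 11 Nisan 5654 AM in the Hebrew calendar.

Nisan 11, 5654 AM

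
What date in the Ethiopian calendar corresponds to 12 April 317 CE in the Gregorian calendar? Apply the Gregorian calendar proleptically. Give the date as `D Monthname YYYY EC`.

Julian Day Number of the source date = 1836943.
Converting JDN 1836943 to the Ethiopian calendar gives 16 Miyazya 309 EC.

16 Miyazya 309 EC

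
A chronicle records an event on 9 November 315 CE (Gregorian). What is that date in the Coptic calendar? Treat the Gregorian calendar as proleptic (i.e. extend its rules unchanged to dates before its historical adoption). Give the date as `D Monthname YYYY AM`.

11 Hathor 32 AM

Both dates share Julian Day Number 1836423; in the Coptic calendar that is 11 Hathor 32 AM.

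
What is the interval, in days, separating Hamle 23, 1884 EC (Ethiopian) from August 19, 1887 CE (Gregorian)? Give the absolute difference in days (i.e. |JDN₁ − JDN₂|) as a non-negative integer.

First date → JDN 2412309; second date → JDN 2410503.
The interval is |2412309 − 2410503| = 1806 days.

1806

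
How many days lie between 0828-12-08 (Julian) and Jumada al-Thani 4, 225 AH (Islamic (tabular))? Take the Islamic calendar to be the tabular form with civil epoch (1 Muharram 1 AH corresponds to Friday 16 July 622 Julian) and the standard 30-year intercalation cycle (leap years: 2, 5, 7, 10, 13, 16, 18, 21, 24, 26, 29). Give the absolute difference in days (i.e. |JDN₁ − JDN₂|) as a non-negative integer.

4142

First date → JDN 2023827; second date → JDN 2027969.
The interval is |2023827 − 2027969| = 4142 days.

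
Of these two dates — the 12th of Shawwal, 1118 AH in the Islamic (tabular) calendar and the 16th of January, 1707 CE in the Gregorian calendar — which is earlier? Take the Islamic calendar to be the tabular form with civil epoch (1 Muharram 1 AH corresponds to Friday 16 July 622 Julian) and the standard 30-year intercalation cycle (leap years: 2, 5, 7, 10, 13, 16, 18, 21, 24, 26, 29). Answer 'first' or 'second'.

First date → JDN 2344545; second date → JDN 2344544.
JDN 2344544 < JDN 2344545, so the second date is earlier.

second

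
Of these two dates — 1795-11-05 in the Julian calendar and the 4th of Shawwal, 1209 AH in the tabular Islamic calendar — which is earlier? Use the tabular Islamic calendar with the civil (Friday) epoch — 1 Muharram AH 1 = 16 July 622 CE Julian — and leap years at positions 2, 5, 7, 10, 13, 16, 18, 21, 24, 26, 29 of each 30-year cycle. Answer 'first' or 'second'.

second

First date → JDN 2376990; second date → JDN 2376784.
JDN 2376784 < JDN 2376990, so the second date is earlier.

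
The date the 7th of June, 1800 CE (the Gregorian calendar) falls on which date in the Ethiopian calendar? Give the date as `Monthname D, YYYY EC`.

Sene 1, 1792 EC

Both dates share Julian Day Number 2378654; in the Ethiopian calendar that is 1 Sene 1792 EC.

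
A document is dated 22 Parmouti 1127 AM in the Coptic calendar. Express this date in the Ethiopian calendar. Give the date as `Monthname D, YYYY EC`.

Miyazya 22, 1403 EC

Both dates share Julian Day Number 2236532; in the Ethiopian calendar that is 22 Miyazya 1403 EC.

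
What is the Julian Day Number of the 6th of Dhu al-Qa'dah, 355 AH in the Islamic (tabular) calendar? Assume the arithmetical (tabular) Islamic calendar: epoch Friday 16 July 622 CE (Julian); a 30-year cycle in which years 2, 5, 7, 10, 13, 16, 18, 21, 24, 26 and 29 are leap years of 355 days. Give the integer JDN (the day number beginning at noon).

2074186

In the proleptic Gregorian calendar the same day is 29 October 966.
JDN 2299161 is 15 October 1582 CE (Gregorian); the target day is −224975 days from there, so JDN = 2074186.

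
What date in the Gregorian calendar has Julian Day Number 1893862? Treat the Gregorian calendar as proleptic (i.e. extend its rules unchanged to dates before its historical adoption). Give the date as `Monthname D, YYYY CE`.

February 11, 473 CE

Counting from JDN 2299161 = 15 Oct 1582 gives an offset of -405299 days.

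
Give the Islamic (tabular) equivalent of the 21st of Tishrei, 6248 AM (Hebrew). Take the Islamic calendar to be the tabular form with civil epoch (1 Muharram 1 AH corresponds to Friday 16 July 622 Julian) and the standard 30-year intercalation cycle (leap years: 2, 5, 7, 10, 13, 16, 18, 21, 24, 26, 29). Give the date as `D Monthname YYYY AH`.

19 Jumada al-Thani 1923 AH

Both dates share Julian Day Number 2629699; in the tabular Islamic calendar that is 19 Jumada al-Thani 1923 AH.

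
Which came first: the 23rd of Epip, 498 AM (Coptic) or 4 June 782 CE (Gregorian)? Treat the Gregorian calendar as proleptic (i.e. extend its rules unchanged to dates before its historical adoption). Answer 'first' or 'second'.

second

The two dates have Julian Day Numbers 2006881 and 2006834 respectively.
Since 2006834 < 2006881, the second date comes first.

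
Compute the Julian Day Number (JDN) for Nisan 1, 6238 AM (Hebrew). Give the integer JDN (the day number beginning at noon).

2626226

In the Gregorian calendar the same day is 5 April 2478.
JDN 2299161 is 15 October 1582 CE (Gregorian); the target day is +327065 days from there, so JDN = 2626226.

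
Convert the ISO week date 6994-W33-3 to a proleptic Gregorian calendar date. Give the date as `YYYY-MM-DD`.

6994-08-13

ISO week 1 of 6994 is the week containing the first Thursday of 6994.
Week 33, day 3 (Wednesday) lands on 6994-08-13.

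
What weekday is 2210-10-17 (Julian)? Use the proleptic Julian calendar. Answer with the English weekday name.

This is JDN 2528550 (1 November 2210 Gregorian).
2528550 ≡ 3 (mod 7); counting from Monday = 0 gives Thursday.

Thursday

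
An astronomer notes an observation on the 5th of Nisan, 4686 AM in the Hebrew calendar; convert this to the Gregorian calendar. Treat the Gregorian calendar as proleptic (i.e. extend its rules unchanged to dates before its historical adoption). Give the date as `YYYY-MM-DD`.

Both dates share Julian Day Number 2059360; in the Gregorian calendar that is 27 March 926 CE.

0926-03-27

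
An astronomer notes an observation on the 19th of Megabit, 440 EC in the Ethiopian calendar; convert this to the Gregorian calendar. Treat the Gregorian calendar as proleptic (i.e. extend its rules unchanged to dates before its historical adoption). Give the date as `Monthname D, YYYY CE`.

Both dates share Julian Day Number 1884764; in the Gregorian calendar that is 16 March 448 CE.

March 16, 448 CE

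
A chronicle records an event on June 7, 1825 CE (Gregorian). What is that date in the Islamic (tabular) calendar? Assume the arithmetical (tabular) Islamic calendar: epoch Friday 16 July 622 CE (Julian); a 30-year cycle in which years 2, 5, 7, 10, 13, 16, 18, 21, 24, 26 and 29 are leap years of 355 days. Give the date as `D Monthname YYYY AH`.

20 Shawwal 1240 AH

Julian Day Number of the source date = 2387785.
Converting JDN 2387785 to the tabular Islamic calendar gives 20 Shawwal 1240 AH.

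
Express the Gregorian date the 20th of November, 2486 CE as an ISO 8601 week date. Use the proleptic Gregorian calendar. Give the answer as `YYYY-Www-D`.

The weekday is Wednesday (ISO weekday 3).
That Wednesday belongs to ISO week 47 of ISO year 2486.

2486-W47-3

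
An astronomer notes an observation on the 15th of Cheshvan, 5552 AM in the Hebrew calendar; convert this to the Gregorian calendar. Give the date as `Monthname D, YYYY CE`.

Both dates share Julian Day Number 2375525; in the Gregorian calendar that is 12 November 1791 CE.

November 12, 1791 CE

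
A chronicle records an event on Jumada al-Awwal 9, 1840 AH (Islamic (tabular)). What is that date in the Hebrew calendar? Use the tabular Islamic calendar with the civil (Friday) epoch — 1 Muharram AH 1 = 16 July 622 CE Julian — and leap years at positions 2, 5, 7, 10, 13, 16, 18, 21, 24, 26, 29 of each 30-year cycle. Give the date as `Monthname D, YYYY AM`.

The source date corresponds to 17 February 2407 in the Gregorian calendar (JDN 2600246).
That day falls on 8 Adar I 6167 AM in the Hebrew calendar.

Adar I 8, 6167 AM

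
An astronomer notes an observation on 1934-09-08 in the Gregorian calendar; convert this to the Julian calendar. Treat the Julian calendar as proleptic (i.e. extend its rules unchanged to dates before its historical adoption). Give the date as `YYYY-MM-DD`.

The Julian–Gregorian offset here is 13 days (Julian trailing).
8 September 1934 Gregorian − 13 days → 26 August 1934 Julian.

1934-08-26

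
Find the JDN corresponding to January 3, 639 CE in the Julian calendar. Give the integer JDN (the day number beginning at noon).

1954455

In the proleptic Gregorian calendar the same day is 6 January 639.
JDN 2451545 is 1 January 2000 CE (Gregorian); the target day is −497090 days from there, so JDN = 1954455.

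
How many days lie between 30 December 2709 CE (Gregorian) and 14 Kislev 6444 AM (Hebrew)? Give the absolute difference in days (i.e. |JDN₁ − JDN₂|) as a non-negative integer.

First date → JDN 2710865; second date → JDN 2701334.
The interval is |2710865 − 2701334| = 9531 days.

9531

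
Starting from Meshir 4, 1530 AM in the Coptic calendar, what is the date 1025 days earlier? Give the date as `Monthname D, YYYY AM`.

Parmouti 15, 1527 AM

Counting 1025 days back from JDN 2383650 reaches JDN 2382625, which is Parmouti 15, 1527 AM.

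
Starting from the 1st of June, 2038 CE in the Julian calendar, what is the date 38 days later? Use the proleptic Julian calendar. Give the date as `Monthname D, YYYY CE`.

July 9, 2038 CE

Counting 38 days forward from JDN 2465589 reaches JDN 2465627, which is July 9, 2038 CE.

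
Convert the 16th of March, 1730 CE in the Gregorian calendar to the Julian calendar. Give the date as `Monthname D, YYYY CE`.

At this point the Julian calendar is 11 days behind the Gregorian.
16 March 1730 Gregorian − 11 days → 5 March 1730 Julian.

March 5, 1730 CE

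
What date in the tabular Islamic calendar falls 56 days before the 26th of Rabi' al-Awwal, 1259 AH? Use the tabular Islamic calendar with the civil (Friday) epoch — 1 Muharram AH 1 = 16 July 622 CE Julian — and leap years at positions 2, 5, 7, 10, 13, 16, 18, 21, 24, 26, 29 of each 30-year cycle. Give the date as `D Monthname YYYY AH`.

29 Muharram 1259 AH

Counting 56 days back from JDN 2394317 reaches JDN 2394261, which is 29 Muharram 1259 AH.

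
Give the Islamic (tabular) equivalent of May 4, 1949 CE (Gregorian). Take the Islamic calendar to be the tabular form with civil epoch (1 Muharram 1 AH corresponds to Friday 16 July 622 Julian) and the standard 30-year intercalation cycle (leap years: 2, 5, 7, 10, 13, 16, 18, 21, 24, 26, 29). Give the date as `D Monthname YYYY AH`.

6 Rajab 1368 AH

Julian Day Number of the source date = 2433041.
Converting JDN 2433041 to the tabular Islamic calendar gives 6 Rajab 1368 AH.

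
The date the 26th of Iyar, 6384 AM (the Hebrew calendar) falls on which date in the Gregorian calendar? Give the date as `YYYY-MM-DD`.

Julian Day Number of the source date = 2679612.
Converting JDN 2679612 to the Gregorian calendar gives 5 June 2624 CE.

2624-06-05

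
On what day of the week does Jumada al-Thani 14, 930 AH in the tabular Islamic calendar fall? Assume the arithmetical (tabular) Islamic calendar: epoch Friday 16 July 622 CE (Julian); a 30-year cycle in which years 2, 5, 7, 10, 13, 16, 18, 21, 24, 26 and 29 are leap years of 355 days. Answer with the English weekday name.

Tuesday

In the proleptic Gregorian calendar this is 29 April 1524 (JDN 2277808).
2277808 ≡ 1 (mod 7); counting from Monday = 0 gives Tuesday.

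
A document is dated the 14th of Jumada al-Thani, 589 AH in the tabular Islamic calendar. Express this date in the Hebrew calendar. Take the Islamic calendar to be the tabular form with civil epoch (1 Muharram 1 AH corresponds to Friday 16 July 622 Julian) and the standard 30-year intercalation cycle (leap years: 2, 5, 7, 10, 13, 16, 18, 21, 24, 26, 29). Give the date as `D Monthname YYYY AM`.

15 Tammuz 4953 AM

Both dates share Julian Day Number 2156969; in the Hebrew calendar that is 15 Tammuz 4953 AM.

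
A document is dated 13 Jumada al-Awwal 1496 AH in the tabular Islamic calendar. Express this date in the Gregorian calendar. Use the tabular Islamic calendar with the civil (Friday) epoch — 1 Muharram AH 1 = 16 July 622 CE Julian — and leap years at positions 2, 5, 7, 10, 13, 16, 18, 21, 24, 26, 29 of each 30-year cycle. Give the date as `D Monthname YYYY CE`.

20 May 2073 CE

Both dates share Julian Day Number 2478348; in the Gregorian calendar that is 20 May 2073 CE.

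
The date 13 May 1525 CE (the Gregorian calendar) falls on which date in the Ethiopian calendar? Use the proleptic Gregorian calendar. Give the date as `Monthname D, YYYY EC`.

Julian Day Number of the source date = 2278187.
Converting JDN 2278187 to the Ethiopian calendar gives 8 Ginbot 1517 EC.

Ginbot 8, 1517 EC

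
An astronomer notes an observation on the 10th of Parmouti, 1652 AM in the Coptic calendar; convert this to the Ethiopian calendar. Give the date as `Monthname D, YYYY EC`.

Both dates share Julian Day Number 2428277; in the Ethiopian calendar that is 10 Miyazya 1928 EC.

Miyazya 10, 1928 EC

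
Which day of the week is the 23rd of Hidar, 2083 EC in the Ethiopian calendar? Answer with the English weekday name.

Saturday

In the Gregorian calendar this is 2 December 2090 (JDN 2484753).
JDN 2484753 mod 7 = 5, and JDN 0 was a Monday, so this is a Saturday.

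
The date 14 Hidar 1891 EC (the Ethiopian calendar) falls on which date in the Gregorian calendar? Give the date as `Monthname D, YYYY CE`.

November 22, 1898 CE

Both dates share Julian Day Number 2414616; in the Gregorian calendar that is 22 November 1898 CE.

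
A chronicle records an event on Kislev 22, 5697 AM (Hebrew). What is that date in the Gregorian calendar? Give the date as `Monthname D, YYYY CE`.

Julian Day Number of the source date = 2428509.
Converting JDN 2428509 to the Gregorian calendar gives 6 December 1936 CE.

December 6, 1936 CE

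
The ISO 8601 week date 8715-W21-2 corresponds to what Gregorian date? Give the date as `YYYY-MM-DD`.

ISO week 1 of 8715 is the week containing the first Thursday of 8715.
Week 21, day 2 (Tuesday) lands on 8715-05-25.

8715-05-25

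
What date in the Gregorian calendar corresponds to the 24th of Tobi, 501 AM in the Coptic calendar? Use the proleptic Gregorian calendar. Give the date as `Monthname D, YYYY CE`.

Both dates share Julian Day Number 2007798; in the Gregorian calendar that is 23 January 785 CE.

January 23, 785 CE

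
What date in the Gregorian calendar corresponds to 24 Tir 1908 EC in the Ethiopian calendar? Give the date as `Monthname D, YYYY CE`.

Julian Day Number of the source date = 2420896.
Converting JDN 2420896 to the Gregorian calendar gives 2 February 1916 CE.

February 2, 1916 CE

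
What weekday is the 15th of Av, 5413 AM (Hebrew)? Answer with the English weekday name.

Friday

Equivalently 8 August 1653 Gregorian, JDN 2325026.
Since JDN mod 7 = 4 (0 = Monday), the day is Friday.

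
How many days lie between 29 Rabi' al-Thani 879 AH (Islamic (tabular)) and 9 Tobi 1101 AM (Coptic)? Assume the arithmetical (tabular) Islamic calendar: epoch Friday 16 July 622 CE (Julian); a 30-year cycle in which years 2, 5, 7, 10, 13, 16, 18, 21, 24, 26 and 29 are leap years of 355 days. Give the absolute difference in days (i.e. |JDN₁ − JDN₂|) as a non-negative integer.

32758

First date → JDN 2259691; second date → JDN 2226933.
The interval is |2259691 − 2226933| = 32758 days.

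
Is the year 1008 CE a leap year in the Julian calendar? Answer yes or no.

yes

1008 mod 4 = 0, so it is a leap year in the Julian calendar.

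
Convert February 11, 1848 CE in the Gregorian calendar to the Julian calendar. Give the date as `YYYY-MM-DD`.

1848-01-30

At this point the Julian calendar is 12 days behind the Gregorian.
11 February 1848 Gregorian − 12 days → 30 January 1848 Julian.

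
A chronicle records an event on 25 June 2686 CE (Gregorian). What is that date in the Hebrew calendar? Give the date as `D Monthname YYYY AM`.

11 Tammuz 6446 AM

Both dates share Julian Day Number 2702277; in the Hebrew calendar that is 11 Tammuz 6446 AM.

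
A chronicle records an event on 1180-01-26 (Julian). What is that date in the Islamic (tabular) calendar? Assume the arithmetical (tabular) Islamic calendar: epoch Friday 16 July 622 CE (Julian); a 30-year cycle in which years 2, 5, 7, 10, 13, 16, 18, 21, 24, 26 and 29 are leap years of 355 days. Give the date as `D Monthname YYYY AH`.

Julian Day Number of the source date = 2152078.
Converting JDN 2152078 to the tabular Islamic calendar gives 26 Sha'ban 575 AH.

26 Sha'ban 575 AH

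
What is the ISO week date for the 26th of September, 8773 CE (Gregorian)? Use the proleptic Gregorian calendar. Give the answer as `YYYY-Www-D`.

The weekday is Wednesday (ISO weekday 3).
That Wednesday belongs to ISO week 39 of ISO year 8773.

8773-W39-3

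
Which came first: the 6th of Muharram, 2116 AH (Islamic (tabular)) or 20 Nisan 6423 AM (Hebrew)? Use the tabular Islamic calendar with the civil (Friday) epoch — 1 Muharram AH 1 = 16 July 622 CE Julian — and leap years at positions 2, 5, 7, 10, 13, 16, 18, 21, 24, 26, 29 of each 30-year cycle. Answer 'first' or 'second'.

The two dates have Julian Day Numbers 2697930 and 2693809 respectively.
Since 2693809 < 2697930, the second date comes first.

second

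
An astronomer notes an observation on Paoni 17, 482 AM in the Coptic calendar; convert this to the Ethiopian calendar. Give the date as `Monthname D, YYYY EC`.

Sene 17, 758 EC

Julian Day Number of the source date = 2001001.
Converting JDN 2001001 to the Ethiopian calendar gives 17 Sene 758 EC.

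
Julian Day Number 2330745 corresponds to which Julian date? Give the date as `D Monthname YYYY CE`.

The Gregorian equivalent of JDN 2330745 is 5 April 1669.
In the Julian calendar that day is 26 March 1669 CE.

26 March 1669 CE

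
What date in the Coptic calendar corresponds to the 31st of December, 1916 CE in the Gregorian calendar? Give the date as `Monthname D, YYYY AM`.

Koiak 22, 1633 AM

Julian Day Number of the source date = 2421229.
Converting JDN 2421229 to the Coptic calendar gives 22 Koiak 1633 AM.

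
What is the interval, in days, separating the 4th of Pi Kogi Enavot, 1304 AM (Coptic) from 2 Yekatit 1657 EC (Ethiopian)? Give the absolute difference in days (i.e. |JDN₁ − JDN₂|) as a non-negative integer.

27912

First date → JDN 2301314; second date → JDN 2329226.
The interval is |2301314 − 2329226| = 27912 days.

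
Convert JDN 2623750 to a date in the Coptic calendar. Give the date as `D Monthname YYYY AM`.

JDN 2623750 is 25 June 2471 in the Gregorian calendar.
In the Coptic calendar that day is 15 Paoni 2187 AM.

15 Paoni 2187 AM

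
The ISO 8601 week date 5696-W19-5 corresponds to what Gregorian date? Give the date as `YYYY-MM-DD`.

5696-05-11

ISO week 1 of 5696 is the week containing the first Thursday of 5696.
Week 19, day 5 (Friday) lands on 5696-05-11.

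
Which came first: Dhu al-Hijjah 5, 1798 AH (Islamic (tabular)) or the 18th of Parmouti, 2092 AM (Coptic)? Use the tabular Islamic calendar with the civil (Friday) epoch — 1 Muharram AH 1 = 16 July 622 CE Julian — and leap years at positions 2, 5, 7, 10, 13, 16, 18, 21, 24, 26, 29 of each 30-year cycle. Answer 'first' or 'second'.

first

First date → JDN 2585566; second date → JDN 2588995.
JDN 2585566 < JDN 2588995, so the first date is earlier.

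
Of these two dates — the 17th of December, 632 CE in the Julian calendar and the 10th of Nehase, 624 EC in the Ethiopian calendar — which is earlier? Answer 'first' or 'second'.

First date → JDN 1952247; second date → JDN 1952111.
JDN 1952111 < JDN 1952247, so the second date is earlier.

second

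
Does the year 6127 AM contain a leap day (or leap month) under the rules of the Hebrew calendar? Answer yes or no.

no

Hebrew year 6127 is year 9 of its 19-year Metonic cycle; leap years are at positions 3, 6, 8, 11, 14, 17, 19, so it is a common year (12 months).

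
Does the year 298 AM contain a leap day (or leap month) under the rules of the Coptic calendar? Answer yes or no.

no

298 mod 4 = 2; in the Coptic calendar a year is leap when year mod 4 = 3, so it is a common year.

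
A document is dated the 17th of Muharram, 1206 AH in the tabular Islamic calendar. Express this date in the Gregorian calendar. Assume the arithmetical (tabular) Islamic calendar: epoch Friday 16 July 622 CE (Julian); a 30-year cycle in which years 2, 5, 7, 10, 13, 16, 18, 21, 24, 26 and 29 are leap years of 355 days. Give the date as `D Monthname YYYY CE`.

16 September 1791 CE

Both dates share Julian Day Number 2375468; in the Gregorian calendar that is 16 September 1791 CE.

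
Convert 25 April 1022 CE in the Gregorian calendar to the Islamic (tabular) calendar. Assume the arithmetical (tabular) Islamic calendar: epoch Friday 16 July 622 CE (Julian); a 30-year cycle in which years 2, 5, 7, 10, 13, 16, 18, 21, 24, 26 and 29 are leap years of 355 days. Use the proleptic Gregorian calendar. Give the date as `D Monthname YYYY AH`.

14 Muharram 413 AH

Both dates share Julian Day Number 2094452; in the tabular Islamic calendar that is 14 Muharram 413 AH.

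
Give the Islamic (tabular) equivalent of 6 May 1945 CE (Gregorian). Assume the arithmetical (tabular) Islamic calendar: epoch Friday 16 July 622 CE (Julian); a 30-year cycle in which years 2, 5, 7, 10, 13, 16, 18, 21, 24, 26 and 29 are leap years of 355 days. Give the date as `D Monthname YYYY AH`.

Julian Day Number of the source date = 2431582.
Converting JDN 2431582 to the tabular Islamic calendar gives 23 Jumada al-Awwal 1364 AH.

23 Jumada al-Awwal 1364 AH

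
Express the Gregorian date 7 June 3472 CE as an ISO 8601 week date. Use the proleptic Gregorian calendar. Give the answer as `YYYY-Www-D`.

The weekday is Friday (ISO weekday 5).
That Friday belongs to ISO week 23 of ISO year 3472.

3472-W23-5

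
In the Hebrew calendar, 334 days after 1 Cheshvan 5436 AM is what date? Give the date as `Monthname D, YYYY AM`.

The starting date is JDN 2333135; 2333135 + 334 = 2333469.
JDN 2333469 corresponds to Tishrei 12, 5437 AM.

Tishrei 12, 5437 AM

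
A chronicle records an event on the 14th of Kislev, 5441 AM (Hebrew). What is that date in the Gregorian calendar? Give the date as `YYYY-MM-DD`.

Julian Day Number of the source date = 2335007.
Converting JDN 2335007 to the Gregorian calendar gives 5 December 1680 CE.

1680-12-05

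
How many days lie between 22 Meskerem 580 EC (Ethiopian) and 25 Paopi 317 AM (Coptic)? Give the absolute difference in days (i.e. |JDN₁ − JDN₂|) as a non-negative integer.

4781

First date → JDN 1935722; second date → JDN 1940503.
The interval is |1935722 − 1940503| = 4781 days.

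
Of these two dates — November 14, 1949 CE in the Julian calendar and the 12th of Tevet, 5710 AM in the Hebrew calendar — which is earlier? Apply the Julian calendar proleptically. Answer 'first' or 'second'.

Converting both to JDN: 2433248 vs 2433283; the smaller is the first.

first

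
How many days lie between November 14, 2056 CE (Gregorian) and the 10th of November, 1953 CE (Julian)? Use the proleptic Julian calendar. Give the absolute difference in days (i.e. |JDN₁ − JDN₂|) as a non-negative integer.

37612

JDN of the first date = 2472317.
JDN of the second date = 2434705.
|2434705 − 2472317| = 37612.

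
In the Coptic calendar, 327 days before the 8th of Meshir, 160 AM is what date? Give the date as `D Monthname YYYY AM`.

The starting date is JDN 1883262; 1883262 − 327 = 1882935.
JDN 1882935 corresponds to 17 Paremhat 159 AM.

17 Paremhat 159 AM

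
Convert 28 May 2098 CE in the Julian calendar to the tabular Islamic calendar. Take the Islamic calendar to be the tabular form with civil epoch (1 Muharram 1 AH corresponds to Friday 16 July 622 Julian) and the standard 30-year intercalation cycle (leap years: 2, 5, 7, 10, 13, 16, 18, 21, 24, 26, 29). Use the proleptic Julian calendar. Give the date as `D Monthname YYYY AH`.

10 Rabi' al-Awwal 1522 AH

The source date corresponds to 10 June 2098 in the Gregorian calendar (JDN 2487500).
That day falls on 10 Rabi' al-Awwal 1522 AH in the tabular Islamic calendar.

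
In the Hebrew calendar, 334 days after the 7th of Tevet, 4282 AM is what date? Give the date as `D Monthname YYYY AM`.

17 Kislev 4283 AM

Counting 334 days forward from JDN 1911710 reaches JDN 1912044, which is 17 Kislev 4283 AM.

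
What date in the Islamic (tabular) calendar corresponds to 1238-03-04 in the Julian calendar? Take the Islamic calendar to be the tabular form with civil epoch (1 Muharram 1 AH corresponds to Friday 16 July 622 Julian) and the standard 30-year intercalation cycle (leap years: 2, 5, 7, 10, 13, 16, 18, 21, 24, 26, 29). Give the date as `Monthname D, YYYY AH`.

Rajab 16, 635 AH

Julian Day Number of the source date = 2173300.
Converting JDN 2173300 to the tabular Islamic calendar gives 16 Rajab 635 AH.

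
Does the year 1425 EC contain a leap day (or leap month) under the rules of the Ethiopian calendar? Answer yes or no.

no

1425 mod 4 = 1; in the Ethiopian calendar a year is leap when year mod 4 = 3, so it is a common year.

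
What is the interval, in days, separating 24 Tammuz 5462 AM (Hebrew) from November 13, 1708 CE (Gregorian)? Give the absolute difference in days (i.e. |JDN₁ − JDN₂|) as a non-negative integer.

First date → JDN 2342903; second date → JDN 2345211.
The interval is |2342903 − 2345211| = 2308 days.

2308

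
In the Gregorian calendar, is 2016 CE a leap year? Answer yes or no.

2016 is divisible by 4 and not by 100, so it is a leap year.

yes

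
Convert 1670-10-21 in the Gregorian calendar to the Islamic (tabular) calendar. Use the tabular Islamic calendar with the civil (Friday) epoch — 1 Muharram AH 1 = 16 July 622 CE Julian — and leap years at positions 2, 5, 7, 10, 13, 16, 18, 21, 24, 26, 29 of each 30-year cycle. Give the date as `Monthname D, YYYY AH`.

Julian Day Number of the source date = 2331309.
Converting JDN 2331309 to the tabular Islamic calendar gives 6 Jumada al-Thani 1081 AH.

Jumada al-Thani 6, 1081 AH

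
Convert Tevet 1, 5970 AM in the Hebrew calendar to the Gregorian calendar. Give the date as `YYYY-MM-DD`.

Both dates share Julian Day Number 2528243; in the Gregorian calendar that is 29 December 2209 CE.

2209-12-29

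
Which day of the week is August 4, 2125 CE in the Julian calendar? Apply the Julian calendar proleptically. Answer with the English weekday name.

In the Gregorian calendar this is 18 August 2125 (JDN 2497430).
Since JDN mod 7 = 5 (0 = Monday), the day is Saturday.

Saturday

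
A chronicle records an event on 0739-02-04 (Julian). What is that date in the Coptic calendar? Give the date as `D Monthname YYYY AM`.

Julian Day Number of the source date = 1991012.
Converting JDN 1991012 to the Coptic calendar gives 10 Meshir 455 AM.

10 Meshir 455 AM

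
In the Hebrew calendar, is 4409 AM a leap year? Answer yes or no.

Hebrew year 4409 is year 1 of its 19-year Metonic cycle; leap years are at positions 3, 6, 8, 11, 14, 17, 19, so it is a common year (12 months).

no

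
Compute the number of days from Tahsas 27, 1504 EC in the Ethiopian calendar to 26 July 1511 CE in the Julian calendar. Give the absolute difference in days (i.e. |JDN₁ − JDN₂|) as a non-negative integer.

JDN of the first date = 2273308.
JDN of the second date = 2273157.
|2273157 − 2273308| = 151.

151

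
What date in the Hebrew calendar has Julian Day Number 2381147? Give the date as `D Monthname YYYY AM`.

The Gregorian equivalent of JDN 2381147 is 5 April 1807.
In the Hebrew calendar that day is 26 Adar II 5567 AM.

26 Adar II 5567 AM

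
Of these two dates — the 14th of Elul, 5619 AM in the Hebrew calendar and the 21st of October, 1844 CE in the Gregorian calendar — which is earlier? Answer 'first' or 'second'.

second

The two dates have Julian Day Numbers 2400301 and 2394861 respectively.
Since 2394861 < 2400301, the second date comes first.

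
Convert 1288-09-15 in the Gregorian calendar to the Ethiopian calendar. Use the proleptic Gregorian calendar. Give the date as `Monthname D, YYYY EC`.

Julian Day Number of the source date = 2191751.
Converting JDN 2191751 to the Ethiopian calendar gives 11 Meskerem 1281 EC.

Meskerem 11, 1281 EC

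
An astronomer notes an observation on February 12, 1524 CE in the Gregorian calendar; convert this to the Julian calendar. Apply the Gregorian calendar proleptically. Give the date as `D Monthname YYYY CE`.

2 February 1524 CE

The Julian–Gregorian offset here is 10 days (Julian trailing).
12 February 1524 Gregorian − 10 days → 2 February 1524 Julian.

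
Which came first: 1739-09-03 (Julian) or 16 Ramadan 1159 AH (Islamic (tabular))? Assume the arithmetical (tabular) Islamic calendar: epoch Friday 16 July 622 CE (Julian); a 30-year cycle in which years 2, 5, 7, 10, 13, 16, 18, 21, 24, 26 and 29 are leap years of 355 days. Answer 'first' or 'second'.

Converting both to JDN: 2356473 vs 2359048; the smaller is the first.

first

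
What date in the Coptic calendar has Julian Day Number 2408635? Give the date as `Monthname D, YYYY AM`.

JDN 2408635 is 8 July 1882 in the Gregorian calendar.
In the Coptic calendar that day is Epip 2, 1598 AM.

Epip 2, 1598 AM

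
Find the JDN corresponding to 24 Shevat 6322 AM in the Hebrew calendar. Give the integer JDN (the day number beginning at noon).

In the Gregorian calendar the same day is 30 January 2562.
JDN 2400001 is 17 November 1858 CE (Gregorian), MJD 0; the target day is +256840 days from there, so JDN = 2656841.

2656841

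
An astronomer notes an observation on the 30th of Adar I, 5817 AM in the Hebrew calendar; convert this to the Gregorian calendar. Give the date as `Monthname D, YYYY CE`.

Julian Day Number of the source date = 2472429.
Converting JDN 2472429 to the Gregorian calendar gives 6 March 2057 CE.

March 6, 2057 CE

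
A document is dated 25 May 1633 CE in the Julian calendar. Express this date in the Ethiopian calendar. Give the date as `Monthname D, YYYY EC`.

Ginbot 30, 1625 EC

Both dates share Julian Day Number 2317656; in the Ethiopian calendar that is 30 Ginbot 1625 EC.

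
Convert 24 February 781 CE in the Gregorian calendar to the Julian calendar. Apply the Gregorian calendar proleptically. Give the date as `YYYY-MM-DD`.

0781-02-20

At this point the Julian calendar is 4 days behind the Gregorian.
24 February 781 Gregorian − 4 days → 20 February 781 Julian.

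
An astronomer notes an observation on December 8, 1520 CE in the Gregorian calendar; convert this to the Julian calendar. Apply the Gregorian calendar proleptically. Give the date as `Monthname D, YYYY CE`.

November 28, 1520 CE

The Julian–Gregorian offset here is 10 days (Julian trailing).
8 December 1520 Gregorian − 10 days → 28 November 1520 Julian.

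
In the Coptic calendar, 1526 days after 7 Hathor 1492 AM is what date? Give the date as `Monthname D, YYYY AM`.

JDN of 7 Hathor 1492 AM = 2369684.
2369684 + 1526 = 2371210.
JDN 2371210 in the Coptic calendar is Tobi 12, 1496 AM.

Tobi 12, 1496 AM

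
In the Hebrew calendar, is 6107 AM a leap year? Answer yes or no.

Hebrew year 6107 is year 8 of its 19-year Metonic cycle; leap years are at positions 3, 6, 8, 11, 14, 17, 19, so it is a leap year (13 months).

yes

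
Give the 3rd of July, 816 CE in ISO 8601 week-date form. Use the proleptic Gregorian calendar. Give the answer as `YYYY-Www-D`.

0816-W26-7

The weekday is Sunday (ISO weekday 7).
That Sunday belongs to ISO week 26 of ISO year 816.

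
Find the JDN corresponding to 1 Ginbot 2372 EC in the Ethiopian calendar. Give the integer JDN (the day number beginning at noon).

Equivalently 12 May 2380 (Gregorian).
JDN 2451545 is 1 January 2000 CE (Gregorian); the target day is +138924 days from there, so JDN = 2590469.

2590469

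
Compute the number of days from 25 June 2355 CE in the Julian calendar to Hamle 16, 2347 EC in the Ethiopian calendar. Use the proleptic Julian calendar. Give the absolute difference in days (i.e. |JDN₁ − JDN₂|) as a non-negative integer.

15

JDN of the first date = 2581397.
JDN of the second date = 2581412.
|2581412 − 2581397| = 15.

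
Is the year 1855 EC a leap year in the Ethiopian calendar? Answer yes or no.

1855 mod 4 = 3; in the Ethiopian calendar a year is leap when year mod 4 = 3, so it is a leap year.

yes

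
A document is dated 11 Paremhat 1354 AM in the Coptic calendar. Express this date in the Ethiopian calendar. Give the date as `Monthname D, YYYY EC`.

Megabit 11, 1630 EC

Julian Day Number of the source date = 2319403.
Converting JDN 2319403 to the Ethiopian calendar gives 11 Megabit 1630 EC.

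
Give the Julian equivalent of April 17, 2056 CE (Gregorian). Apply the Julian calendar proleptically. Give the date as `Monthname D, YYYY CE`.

The Julian–Gregorian offset here is 13 days (Julian trailing).
17 April 2056 Gregorian − 13 days → 4 April 2056 Julian.

April 4, 2056 CE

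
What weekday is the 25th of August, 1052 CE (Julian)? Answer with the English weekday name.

In the proleptic Gregorian calendar this is 31 August 1052 (JDN 2105538).
Since JDN mod 7 = 1 (0 = Monday), the day is Tuesday.

Tuesday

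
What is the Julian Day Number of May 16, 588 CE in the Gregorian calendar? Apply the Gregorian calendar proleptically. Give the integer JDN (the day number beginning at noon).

1935959

JDN 2451545 is 1 January 2000 CE (Gregorian); the target day is −515586 days from there, so JDN = 1935959.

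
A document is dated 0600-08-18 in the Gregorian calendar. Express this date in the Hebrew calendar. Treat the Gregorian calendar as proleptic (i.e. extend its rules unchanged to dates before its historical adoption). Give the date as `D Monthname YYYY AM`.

Both dates share Julian Day Number 1940435; in the Hebrew calendar that is 29 Av 4360 AM.

29 Av 4360 AM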